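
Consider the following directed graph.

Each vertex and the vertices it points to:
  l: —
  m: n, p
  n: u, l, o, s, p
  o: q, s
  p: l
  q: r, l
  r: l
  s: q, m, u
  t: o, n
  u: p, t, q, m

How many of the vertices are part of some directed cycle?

A vertex is on a directed cycle iff it belongs to a strongly connected component of size ≥ 2 (or has a self-loop).
The vertices on cycles are {m, n, o, s, t, u} — 6 in total.

6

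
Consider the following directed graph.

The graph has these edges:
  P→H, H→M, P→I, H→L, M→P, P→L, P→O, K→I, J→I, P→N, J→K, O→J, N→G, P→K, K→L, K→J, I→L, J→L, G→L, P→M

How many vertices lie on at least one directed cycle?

5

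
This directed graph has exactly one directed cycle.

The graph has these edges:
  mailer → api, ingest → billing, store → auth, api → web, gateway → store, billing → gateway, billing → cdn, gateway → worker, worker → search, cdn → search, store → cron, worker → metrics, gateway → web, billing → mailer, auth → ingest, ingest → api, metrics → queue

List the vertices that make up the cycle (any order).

DFS with gray/black marking from billing:
billing gray
  mailer gray
    api gray
      web gray
      web black
    api black
  mailer black
  cdn gray
    search gray
    search black
  cdn black
  gateway gray
    store gray
      auth gray
        ingest gray
          ingest→api: api black — skip
          ingest→billing: billing is gray → back edge
Back edge closes the cycle billing → gateway → store → auth → ingest → billing; its vertices are {auth, store, ingest, billing, gateway}.

auth, store, ingest, billing, gateway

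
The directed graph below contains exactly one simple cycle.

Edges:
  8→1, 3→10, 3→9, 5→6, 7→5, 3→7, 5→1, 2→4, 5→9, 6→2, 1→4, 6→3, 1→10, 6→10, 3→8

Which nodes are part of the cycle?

3, 5, 6, 7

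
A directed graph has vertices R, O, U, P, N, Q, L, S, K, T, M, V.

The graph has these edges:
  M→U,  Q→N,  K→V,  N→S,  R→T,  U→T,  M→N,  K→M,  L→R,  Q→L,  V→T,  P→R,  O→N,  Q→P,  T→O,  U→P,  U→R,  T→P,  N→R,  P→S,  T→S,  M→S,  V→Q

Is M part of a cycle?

M lies on a cycle iff there is a path from M back to itself.
Exploring from M, it never reaches itself; equivalently, its strongly connected component is a singleton.

No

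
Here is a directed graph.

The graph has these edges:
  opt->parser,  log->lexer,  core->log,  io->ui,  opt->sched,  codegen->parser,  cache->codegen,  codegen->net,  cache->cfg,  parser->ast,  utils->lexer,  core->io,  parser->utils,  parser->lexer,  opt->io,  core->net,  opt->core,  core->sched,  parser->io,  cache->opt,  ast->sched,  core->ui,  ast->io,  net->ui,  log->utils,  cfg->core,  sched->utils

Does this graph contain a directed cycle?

DFS with white/gray/black marking, starting from parser:
parser gray
  lexer gray
  lexer black
  ast gray
    io gray
      ui gray
      ui black
    io black
    sched gray
      utils gray
        utils→lexer: lexer black — skip
      utils black
    sched black
  ast black
  parser→io: io black — skip
  parser→utils: utils black — skip
parser black
log gray
  log→utils: utils black — skip
  log→lexer: lexer black — skip
log black
net gray
  net→ui: ui black — skip
net black
core gray
  core→net: net black — skip
  core→ui: ui black — skip
  core→log: log black — skip
  core→io: io black — skip
  core→sched: sched black — skip
core black
codegen gray
  codegen→net: net black — skip
  codegen→parser: parser black — skip
codegen black
opt gray
  opt→io: io black — skip
  opt→parser: parser black — skip
  opt→core: core black — skip
  opt→sched: sched black — skip
opt black
cfg gray
  cfg→core: core black — skip
cfg black
cache gray
  cache→cfg: cfg black — skip
  cache→codegen: codegen black — skip
  cache→opt: opt black — skip
cache black
Every edge goes to a white or black vertex — no back edge, so the graph is acyclic.

No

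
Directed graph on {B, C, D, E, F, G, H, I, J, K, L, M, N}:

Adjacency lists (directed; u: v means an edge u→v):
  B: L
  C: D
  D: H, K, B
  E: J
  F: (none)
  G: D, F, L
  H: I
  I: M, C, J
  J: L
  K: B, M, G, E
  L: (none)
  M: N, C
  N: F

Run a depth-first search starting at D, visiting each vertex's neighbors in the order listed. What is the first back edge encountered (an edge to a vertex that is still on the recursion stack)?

C→D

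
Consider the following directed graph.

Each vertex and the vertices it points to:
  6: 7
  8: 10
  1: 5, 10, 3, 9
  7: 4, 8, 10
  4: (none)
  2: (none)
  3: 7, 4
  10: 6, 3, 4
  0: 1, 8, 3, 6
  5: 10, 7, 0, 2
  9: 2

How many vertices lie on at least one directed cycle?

A vertex is on a directed cycle iff it belongs to a strongly connected component of size ≥ 2 (or has a self-loop).
The vertices on cycles are {0, 1, 3, 5, 6, 7, 8, 10} — 8 in total.

8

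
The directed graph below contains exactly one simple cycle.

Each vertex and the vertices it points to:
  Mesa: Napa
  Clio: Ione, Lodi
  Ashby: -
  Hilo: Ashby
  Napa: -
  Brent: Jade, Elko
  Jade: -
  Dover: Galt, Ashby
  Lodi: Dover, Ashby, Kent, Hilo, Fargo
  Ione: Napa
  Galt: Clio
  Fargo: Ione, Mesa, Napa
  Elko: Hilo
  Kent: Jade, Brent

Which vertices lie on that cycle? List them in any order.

DFS with gray/black marking from Lodi:
Lodi gray
  Dover gray
    Galt gray
      Clio gray
        Ione gray
          Napa gray
          Napa black
        Ione black
        Clio→Lodi: Lodi is gray → back edge
Back edge closes the cycle Lodi → Dover → Galt → Clio → Lodi; its vertices are {Clio, Galt, Lodi, Dover}.

Clio, Galt, Lodi, Dover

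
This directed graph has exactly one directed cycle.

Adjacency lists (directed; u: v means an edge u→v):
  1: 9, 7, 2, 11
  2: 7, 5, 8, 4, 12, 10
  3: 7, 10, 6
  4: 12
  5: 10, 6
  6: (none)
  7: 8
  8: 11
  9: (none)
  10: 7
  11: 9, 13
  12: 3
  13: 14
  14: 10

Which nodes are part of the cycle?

DFS with gray/black marking from 11:
11 gray
  9 gray
  9 black
  13 gray
    14 gray
      10 gray
        7 gray
          8 gray
            8→11: 11 is gray → back edge
Back edge closes the cycle 11 → 13 → 14 → 10 → 7 → 8 → 11; its vertices are {7, 8, 10, 11, 13, 14}.

7, 8, 10, 11, 13, 14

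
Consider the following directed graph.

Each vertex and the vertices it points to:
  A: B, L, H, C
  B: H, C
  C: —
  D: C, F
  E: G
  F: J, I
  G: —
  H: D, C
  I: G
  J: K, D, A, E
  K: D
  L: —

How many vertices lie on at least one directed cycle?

A vertex is on a directed cycle iff it belongs to a strongly connected component of size ≥ 2 (or has a self-loop).
The vertices on cycles are {A, B, D, F, H, J, K} — 7 in total.

7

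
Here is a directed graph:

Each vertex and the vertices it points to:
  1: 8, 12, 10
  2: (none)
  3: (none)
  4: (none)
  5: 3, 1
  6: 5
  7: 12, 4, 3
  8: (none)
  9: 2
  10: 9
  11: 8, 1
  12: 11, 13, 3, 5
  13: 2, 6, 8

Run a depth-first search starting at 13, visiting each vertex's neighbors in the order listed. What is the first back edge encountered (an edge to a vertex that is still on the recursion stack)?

DFS from 13 (visiting each vertex's neighbors in the order listed); mark gray on enter, black on exit:
13 gray
  2 gray
  2 black
  6 gray
    5 gray
      3 gray
      3 black
      1 gray
        8 gray
        8 black
        12 gray
          11 gray
            11→8: 8 black — skip
            11→1: 1 is gray → back edge
First back edge: 11 → 1.

11->1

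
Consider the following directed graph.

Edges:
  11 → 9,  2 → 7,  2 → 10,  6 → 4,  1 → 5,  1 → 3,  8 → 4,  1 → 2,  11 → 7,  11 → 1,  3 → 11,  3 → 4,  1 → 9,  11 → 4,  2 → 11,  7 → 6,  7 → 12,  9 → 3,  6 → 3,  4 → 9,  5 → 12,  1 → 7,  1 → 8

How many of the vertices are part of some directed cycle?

9

A vertex is on a directed cycle iff it belongs to a strongly connected component of size ≥ 2 (or has a self-loop).
The vertices on cycles are {1, 2, 3, 4, 6, 7, 8, 9, 11} — 9 in total.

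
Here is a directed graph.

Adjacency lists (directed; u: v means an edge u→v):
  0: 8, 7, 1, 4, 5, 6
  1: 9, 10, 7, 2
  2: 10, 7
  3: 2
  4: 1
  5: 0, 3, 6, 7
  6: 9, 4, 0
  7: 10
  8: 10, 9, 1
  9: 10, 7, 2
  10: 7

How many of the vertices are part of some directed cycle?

5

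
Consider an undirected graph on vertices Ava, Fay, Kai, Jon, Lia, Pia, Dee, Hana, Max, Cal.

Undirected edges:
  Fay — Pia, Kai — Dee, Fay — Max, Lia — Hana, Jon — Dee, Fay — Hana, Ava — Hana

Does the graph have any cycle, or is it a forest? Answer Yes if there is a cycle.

No

DFS, tracking each vertex's parent; an edge to a visited non-parent vertex closes a cycle.
Start from Fay:
visit Fay (parent –)
  visit Max (parent Fay)
    Max–Fay: parent, skip
  visit Hana (parent Fay)
    Hana–Fay: parent, skip
    visit Lia (parent Hana)
      Lia–Hana: parent, skip
    visit Ava (parent Hana)
      Ava–Hana: parent, skip
  visit Pia (parent Fay)
    Pia–Fay: parent, skip
visit Kai (parent –)
  visit Dee (parent Kai)
    Dee–Kai: parent, skip
    visit Jon (parent Dee)
      Jon–Dee: parent, skip
visit Cal (parent –)
No non-parent visited neighbor found — the graph is a forest.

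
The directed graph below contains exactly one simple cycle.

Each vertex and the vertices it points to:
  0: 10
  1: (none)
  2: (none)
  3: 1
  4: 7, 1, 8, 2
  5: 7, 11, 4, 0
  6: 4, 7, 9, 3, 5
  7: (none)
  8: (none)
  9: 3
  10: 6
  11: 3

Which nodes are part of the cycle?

DFS with gray/black marking from 6:
6 gray
  4 gray
    7 gray
    7 black
    1 gray
    1 black
    8 gray
    8 black
    2 gray
    2 black
  4 black
  6→7: 7 black — skip
  9 gray
    3 gray
      3→1: 1 black — skip
    3 black
  9 black
  6→3: 3 black — skip
  5 gray
    5→7: 7 black — skip
    11 gray
      11→3: 3 black — skip
    11 black
    5→4: 4 black — skip
    0 gray
      10 gray
        10→6: 6 is gray → back edge
Back edge closes the cycle 6 → 5 → 0 → 10 → 6; its vertices are {0, 5, 6, 10}.

0, 5, 6, 10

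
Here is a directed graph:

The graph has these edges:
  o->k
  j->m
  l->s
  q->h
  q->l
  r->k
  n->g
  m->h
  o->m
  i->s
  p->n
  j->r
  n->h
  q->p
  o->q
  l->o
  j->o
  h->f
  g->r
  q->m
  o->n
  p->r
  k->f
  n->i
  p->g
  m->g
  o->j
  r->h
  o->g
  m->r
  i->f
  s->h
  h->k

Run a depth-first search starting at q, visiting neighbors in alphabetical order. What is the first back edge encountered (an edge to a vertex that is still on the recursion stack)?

j→o

DFS from q (visiting neighbors in alphabetical order); mark gray on enter, black on exit:
q gray
  h gray
    f gray
    f black
    k gray
      k→f: f black — skip
    k black
  h black
  l gray
    o gray
      g gray
        r gray
          r→h: h black — skip
          r→k: k black — skip
        r black
      g black
      j gray
        m gray
          m→g: g black — skip
          m→h: h black — skip
          m→r: r black — skip
        m black
        j→o: o is gray → back edge
First back edge: j → o.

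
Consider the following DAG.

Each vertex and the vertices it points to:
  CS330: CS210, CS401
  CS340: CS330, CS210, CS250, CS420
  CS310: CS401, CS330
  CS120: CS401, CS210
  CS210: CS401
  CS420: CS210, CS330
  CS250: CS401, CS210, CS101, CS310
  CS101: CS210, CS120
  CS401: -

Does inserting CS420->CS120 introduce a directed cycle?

No

Adding CS420→CS120 creates a cycle iff CS120 can already reach CS420.
Explore from CS120: no path reaches CS420. The graph stays acyclic.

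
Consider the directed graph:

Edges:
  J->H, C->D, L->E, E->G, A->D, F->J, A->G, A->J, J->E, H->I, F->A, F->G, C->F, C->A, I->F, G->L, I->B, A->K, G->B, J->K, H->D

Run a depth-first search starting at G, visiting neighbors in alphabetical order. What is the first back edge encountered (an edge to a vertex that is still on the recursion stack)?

E→G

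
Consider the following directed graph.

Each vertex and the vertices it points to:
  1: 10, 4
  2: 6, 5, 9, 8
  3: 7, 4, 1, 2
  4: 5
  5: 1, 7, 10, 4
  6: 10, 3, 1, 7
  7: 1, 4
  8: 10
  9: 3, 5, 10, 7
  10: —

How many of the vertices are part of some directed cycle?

8

A vertex is on a directed cycle iff it belongs to a strongly connected component of size ≥ 2 (or has a self-loop).
The vertices on cycles are {1, 2, 3, 4, 5, 6, 7, 9} — 8 in total.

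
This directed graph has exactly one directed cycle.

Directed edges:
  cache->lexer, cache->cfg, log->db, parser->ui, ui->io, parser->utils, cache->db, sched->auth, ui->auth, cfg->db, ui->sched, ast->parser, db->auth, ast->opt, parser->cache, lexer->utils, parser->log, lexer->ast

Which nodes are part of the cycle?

ast, cache, lexer, parser

DFS with gray/black marking from parser:
parser gray
  ui gray
    io gray
    io black
    sched gray
      auth gray
      auth black
    sched black
    ui→auth: auth black — skip
  ui black
  cache gray
    cfg gray
      db gray
        db→auth: auth black — skip
      db black
    cfg black
    cache→db: db black — skip
    lexer gray
      ast gray
        ast→parser: parser is gray → back edge
Back edge closes the cycle parser → cache → lexer → ast → parser; its vertices are {ast, cache, lexer, parser}.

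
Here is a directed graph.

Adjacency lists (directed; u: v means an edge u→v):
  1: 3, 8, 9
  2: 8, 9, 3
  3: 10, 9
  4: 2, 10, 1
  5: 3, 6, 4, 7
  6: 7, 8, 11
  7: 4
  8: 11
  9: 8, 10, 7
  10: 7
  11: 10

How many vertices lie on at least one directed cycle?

9

A vertex is on a directed cycle iff it belongs to a strongly connected component of size ≥ 2 (or has a self-loop).
The vertices on cycles are {1, 2, 3, 4, 7, 8, 9, 10, 11} — 9 in total.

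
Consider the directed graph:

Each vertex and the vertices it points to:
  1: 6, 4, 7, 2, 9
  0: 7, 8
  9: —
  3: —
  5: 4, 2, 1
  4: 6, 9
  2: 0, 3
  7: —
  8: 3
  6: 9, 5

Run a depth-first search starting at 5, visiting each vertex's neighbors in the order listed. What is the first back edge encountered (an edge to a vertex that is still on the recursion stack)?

6->5

DFS from 5 (visiting each vertex's neighbors in the order listed); mark gray on enter, black on exit:
5 gray
  4 gray
    6 gray
      9 gray
      9 black
      6→5: 5 is gray → back edge
First back edge: 6 → 5.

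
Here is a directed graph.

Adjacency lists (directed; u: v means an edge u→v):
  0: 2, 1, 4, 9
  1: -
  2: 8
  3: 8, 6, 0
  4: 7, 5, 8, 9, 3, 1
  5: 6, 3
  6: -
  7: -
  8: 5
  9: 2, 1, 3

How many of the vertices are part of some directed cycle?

A vertex is on a directed cycle iff it belongs to a strongly connected component of size ≥ 2 (or has a self-loop).
The vertices on cycles are {0, 2, 3, 4, 5, 8, 9} — 7 in total.

7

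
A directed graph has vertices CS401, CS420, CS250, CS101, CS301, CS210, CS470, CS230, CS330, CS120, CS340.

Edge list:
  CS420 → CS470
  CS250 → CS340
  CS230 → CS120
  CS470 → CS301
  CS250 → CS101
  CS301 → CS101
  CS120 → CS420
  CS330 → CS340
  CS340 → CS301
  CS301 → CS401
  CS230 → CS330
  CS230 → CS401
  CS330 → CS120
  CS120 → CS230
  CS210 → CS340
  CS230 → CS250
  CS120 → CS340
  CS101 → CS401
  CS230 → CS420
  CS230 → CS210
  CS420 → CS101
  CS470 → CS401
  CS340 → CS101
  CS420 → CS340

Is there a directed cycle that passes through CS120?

Yes

CS120 is on a cycle iff CS120 can reach itself via ≥1 edge.
CS120 → CS230 → CS120 — yes.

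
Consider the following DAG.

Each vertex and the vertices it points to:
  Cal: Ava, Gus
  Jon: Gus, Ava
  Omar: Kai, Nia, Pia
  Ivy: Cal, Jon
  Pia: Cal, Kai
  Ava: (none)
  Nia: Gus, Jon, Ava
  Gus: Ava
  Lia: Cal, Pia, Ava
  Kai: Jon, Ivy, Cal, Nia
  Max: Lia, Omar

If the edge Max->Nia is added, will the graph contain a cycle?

Adding Max→Nia creates a cycle iff Nia can already reach Max.
Explore from Nia: no path reaches Max. The graph stays acyclic.

No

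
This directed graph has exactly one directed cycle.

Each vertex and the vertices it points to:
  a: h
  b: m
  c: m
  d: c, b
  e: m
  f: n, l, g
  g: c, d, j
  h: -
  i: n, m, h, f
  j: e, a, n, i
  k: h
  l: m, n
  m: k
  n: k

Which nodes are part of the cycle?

f, g, i, j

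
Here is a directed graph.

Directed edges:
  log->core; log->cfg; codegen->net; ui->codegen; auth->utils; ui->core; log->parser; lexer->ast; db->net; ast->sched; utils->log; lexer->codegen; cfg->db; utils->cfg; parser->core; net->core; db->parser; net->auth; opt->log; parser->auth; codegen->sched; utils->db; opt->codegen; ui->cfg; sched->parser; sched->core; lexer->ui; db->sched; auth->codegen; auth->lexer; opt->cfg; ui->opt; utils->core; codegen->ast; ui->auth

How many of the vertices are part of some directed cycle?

13

A vertex is on a directed cycle iff it belongs to a strongly connected component of size ≥ 2 (or has a self-loop).
The vertices on cycles are {db, ui, ast, cfg, log, net, opt, auth, lexer, sched, utils, parser, codegen} — 13 in total.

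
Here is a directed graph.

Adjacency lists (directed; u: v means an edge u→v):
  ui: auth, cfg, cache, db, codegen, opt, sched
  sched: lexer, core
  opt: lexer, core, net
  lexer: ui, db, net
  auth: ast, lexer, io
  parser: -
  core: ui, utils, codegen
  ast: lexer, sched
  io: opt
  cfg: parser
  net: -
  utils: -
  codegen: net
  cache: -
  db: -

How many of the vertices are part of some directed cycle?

A vertex is on a directed cycle iff it belongs to a strongly connected component of size ≥ 2 (or has a self-loop).
The vertices on cycles are {io, ui, ast, opt, auth, core, lexer, sched} — 8 in total.

8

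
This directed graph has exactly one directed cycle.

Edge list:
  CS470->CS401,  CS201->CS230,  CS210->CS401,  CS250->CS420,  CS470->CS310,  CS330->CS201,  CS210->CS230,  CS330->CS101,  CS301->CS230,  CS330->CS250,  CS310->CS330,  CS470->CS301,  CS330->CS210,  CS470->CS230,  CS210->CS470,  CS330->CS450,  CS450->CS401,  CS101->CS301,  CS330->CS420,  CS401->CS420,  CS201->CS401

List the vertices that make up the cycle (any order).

CS210, CS310, CS330, CS470

DFS with gray/black marking from CS330:
CS330 gray
  CS250 gray
    CS420 gray
    CS420 black
  CS250 black
  CS210 gray
    CS401 gray
      CS401→CS420: CS420 black — skip
    CS401 black
    CS230 gray
    CS230 black
    CS470 gray
      CS301 gray
        CS301→CS230: CS230 black — skip
      CS301 black
      CS310 gray
        CS310→CS330: CS330 is gray → back edge
Back edge closes the cycle CS330 → CS210 → CS470 → CS310 → CS330; its vertices are {CS210, CS310, CS330, CS470}.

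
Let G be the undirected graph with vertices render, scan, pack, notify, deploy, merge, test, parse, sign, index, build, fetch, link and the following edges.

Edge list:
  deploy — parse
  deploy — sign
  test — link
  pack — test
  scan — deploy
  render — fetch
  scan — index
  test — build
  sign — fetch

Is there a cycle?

DFS, tracking each vertex's parent; an edge to a visited non-parent vertex closes a cycle.
Start from build:
visit build (parent –)
  visit test (parent build)
    test–build: parent, skip
    visit pack (parent test)
      pack–test: parent, skip
    visit link (parent test)
      link–test: parent, skip
visit render (parent –)
  visit fetch (parent render)
    visit sign (parent fetch)
      sign–fetch: parent, skip
      visit deploy (parent sign)
        visit scan (parent deploy)
          visit index (parent scan)
            index–scan: parent, skip
          scan–deploy: parent, skip
        visit parse (parent deploy)
          parse–deploy: parent, skip
        deploy–sign: parent, skip
    fetch–render: parent, skip
visit notify (parent –)
visit merge (parent –)
No non-parent visited neighbor found — the graph is a forest.

No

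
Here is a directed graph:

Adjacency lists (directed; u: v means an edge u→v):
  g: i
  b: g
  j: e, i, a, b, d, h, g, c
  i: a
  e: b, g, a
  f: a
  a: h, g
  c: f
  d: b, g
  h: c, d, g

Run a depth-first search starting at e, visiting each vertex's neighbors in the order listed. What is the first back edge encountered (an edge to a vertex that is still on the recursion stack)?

DFS from e (visiting each vertex's neighbors in the order listed); mark gray on enter, black on exit:
e gray
  b gray
    g gray
      i gray
        a gray
          h gray
            c gray
              f gray
                f→a: a is gray → back edge
First back edge: f → a.

f->a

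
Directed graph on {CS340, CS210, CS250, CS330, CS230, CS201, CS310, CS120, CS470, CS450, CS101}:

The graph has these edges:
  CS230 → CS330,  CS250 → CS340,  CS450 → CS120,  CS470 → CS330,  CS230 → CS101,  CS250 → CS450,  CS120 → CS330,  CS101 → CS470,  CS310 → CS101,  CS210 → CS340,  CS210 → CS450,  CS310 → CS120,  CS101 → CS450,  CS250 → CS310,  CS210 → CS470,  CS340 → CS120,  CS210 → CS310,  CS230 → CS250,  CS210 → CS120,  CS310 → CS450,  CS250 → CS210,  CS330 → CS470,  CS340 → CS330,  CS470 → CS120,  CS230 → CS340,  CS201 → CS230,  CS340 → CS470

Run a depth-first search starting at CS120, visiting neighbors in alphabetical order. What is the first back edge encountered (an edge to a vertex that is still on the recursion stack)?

CS470->CS120

DFS from CS120 (visiting neighbors in alphabetical order); mark gray on enter, black on exit:
CS120 gray
  CS330 gray
    CS470 gray
      CS470→CS120: CS120 is gray → back edge
First back edge: CS470 → CS120.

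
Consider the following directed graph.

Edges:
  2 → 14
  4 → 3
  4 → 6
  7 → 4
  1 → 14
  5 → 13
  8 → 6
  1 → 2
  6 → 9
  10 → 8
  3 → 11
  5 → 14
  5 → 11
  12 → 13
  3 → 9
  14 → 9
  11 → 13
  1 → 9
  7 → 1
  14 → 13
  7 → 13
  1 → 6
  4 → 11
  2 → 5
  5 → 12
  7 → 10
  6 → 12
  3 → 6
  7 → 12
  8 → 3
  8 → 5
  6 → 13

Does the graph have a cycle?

DFS with white/gray/black marking, starting from 6:
6 gray
  12 gray
    13 gray
    13 black
  12 black
  6→13: 13 black — skip
  9 gray
  9 black
6 black
1 gray
  14 gray
    14→9: 9 black — skip
    14→13: 13 black — skip
  14 black
  1→6: 6 black — skip
  1→9: 9 black — skip
  2 gray
    5 gray
      5→12: 12 black — skip
      11 gray
        11→13: 13 black — skip
      11 black
      5→13: 13 black — skip
      5→14: 14 black — skip
    5 black
    2→14: 14 black — skip
  2 black
1 black
3 gray
  3→11: 11 black — skip
  3→9: 9 black — skip
  3→6: 6 black — skip
3 black
4 gray
  4→11: 11 black — skip
  4→3: 3 black — skip
  4→6: 6 black — skip
4 black
7 gray
  10 gray
    8 gray
      8→6: 6 black — skip
      8→5: 5 black — skip
      8→3: 3 black — skip
    8 black
  10 black
  7→1: 1 black — skip
  7→13: 13 black — skip
  7→12: 12 black — skip
  7→4: 4 black — skip
7 black
Every edge goes to a white or black vertex — no back edge, so the graph is acyclic.

No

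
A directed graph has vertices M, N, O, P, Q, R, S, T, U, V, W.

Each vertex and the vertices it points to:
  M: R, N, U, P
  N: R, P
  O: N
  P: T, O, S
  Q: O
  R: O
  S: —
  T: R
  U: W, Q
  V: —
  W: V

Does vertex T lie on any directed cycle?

Yes

T is on a cycle iff T can reach itself via ≥1 edge.
T → R → O → N → P → T — yes.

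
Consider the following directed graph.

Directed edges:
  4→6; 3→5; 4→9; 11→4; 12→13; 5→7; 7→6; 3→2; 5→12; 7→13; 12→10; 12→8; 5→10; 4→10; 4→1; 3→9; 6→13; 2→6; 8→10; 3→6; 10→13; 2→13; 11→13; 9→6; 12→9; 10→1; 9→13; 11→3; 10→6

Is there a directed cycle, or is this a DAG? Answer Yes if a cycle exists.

DFS with white/gray/black marking, starting from 12:
12 gray
  9 gray
    13 gray
    13 black
    6 gray
      6→13: 13 black — skip
    6 black
  9 black
  10 gray
    1 gray
    1 black
    10→6: 6 black — skip
    10→13: 13 black — skip
  10 black
  12→13: 13 black — skip
  8 gray
    8→10: 10 black — skip
  8 black
12 black
2 gray
  2→6: 6 black — skip
  2→13: 13 black — skip
2 black
3 gray
  3→6: 6 black — skip
  5 gray
    5→10: 10 black — skip
    7 gray
      7→6: 6 black — skip
      7→13: 13 black — skip
    7 black
    5→12: 12 black — skip
  5 black
  3→2: 2 black — skip
  3→9: 9 black — skip
3 black
4 gray
  4→6: 6 black — skip
  4→9: 9 black — skip
  4→1: 1 black — skip
  4→10: 10 black — skip
4 black
11 gray
  11→3: 3 black — skip
  11→13: 13 black — skip
  11→4: 4 black — skip
11 black
Every edge goes to a white or black vertex — no back edge, so the graph is acyclic.

No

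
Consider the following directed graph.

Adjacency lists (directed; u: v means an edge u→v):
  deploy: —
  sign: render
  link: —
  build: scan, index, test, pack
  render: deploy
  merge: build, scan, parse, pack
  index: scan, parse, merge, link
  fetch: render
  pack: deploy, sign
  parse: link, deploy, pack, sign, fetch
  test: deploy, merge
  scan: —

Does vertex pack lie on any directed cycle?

pack lies on a cycle iff there is a path from pack back to itself.
Exploring from pack, it never reaches itself; equivalently, its strongly connected component is a singleton.

No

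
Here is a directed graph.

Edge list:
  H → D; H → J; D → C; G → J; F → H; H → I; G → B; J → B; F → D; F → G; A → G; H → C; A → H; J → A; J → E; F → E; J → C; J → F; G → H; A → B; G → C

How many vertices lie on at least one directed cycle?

A vertex is on a directed cycle iff it belongs to a strongly connected component of size ≥ 2 (or has a self-loop).
The vertices on cycles are {A, F, G, H, J} — 5 in total.

5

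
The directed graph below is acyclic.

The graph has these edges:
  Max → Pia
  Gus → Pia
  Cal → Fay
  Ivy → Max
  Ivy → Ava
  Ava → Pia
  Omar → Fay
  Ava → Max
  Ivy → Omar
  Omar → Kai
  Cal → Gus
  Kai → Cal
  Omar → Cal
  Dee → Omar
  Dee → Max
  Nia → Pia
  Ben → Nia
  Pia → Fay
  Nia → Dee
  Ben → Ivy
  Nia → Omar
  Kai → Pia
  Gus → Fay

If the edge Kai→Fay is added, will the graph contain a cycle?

No

Adding Kai→Fay creates a cycle iff Fay can already reach Kai.
Explore from Fay: no path reaches Kai. The graph stays acyclic.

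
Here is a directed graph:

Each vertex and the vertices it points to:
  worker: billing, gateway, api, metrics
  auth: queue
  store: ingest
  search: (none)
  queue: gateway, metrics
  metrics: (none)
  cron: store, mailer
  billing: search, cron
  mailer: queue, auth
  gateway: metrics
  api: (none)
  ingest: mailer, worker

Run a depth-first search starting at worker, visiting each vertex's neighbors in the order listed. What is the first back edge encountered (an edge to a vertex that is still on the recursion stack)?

ingest→worker

DFS from worker (visiting each vertex's neighbors in the order listed); mark gray on enter, black on exit:
worker gray
  billing gray
    search gray
    search black
    cron gray
      store gray
        ingest gray
          mailer gray
            queue gray
              gateway gray
                metrics gray
                metrics black
              gateway black
              queue→metrics: metrics black — skip
            queue black
            auth gray
              auth→queue: queue black — skip
            auth black
          mailer black
          ingest→worker: worker is gray → back edge
First back edge: ingest → worker.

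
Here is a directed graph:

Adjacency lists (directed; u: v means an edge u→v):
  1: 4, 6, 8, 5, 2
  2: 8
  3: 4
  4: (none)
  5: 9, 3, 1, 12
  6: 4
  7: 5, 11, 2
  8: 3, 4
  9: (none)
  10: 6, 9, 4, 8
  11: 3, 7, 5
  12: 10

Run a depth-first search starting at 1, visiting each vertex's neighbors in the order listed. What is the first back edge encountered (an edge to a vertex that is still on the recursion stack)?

5->1

DFS from 1 (visiting each vertex's neighbors in the order listed); mark gray on enter, black on exit:
1 gray
  4 gray
  4 black
  6 gray
    6→4: 4 black — skip
  6 black
  8 gray
    3 gray
      3→4: 4 black — skip
    3 black
    8→4: 4 black — skip
  8 black
  5 gray
    9 gray
    9 black
    5→3: 3 black — skip
    5→1: 1 is gray → back edge
First back edge: 5 → 1.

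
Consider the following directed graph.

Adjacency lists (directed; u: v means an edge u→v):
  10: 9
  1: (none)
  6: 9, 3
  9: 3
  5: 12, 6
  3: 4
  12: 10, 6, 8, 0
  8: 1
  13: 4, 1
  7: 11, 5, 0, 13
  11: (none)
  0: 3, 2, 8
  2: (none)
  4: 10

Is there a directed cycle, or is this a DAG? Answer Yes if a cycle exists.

DFS with white/gray/black marking, starting from 12:
12 gray
  10 gray
    9 gray
      3 gray
        4 gray
          4→10: 10 is gray → back edge
Back edge found, so a cycle exists: 10 → 9 → 3 → 4 → 10.

Yes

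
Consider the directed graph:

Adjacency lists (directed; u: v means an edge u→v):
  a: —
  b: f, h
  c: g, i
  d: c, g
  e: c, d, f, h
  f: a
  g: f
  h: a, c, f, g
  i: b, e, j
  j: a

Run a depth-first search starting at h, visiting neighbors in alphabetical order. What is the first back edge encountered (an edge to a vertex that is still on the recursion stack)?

b->h

DFS from h (visiting neighbors in alphabetical order); mark gray on enter, black on exit:
h gray
  a gray
  a black
  c gray
    g gray
      f gray
        f→a: a black — skip
      f black
    g black
    i gray
      b gray
        b→f: f black — skip
        b→h: h is gray → back edge
First back edge: b → h.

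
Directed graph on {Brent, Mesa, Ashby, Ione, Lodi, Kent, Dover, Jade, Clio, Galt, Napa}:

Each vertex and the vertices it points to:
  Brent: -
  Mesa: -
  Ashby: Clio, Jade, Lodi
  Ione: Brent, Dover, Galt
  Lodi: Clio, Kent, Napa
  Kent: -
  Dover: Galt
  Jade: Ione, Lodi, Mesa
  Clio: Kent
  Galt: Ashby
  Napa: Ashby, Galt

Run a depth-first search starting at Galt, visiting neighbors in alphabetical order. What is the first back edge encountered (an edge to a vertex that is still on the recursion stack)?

DFS from Galt (visiting neighbors in alphabetical order); mark gray on enter, black on exit:
Galt gray
  Ashby gray
    Clio gray
      Kent gray
      Kent black
    Clio black
    Jade gray
      Ione gray
        Brent gray
        Brent black
        Dover gray
          Dover→Galt: Galt is gray → back edge
First back edge: Dover → Galt.

Dover→Galt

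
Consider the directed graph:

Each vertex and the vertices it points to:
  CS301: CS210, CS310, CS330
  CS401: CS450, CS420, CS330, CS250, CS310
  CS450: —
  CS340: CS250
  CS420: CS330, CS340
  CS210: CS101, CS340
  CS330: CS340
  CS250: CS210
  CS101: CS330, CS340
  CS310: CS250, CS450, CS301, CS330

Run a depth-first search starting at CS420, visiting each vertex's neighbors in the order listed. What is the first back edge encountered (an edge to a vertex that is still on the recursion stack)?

DFS from CS420 (visiting each vertex's neighbors in the order listed); mark gray on enter, black on exit:
CS420 gray
  CS330 gray
    CS340 gray
      CS250 gray
        CS210 gray
          CS101 gray
            CS101→CS330: CS330 is gray → back edge
First back edge: CS101 → CS330.

CS101->CS330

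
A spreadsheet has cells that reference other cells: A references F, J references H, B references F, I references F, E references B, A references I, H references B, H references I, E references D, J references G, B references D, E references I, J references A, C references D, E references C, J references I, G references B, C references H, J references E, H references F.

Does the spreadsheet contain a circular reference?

No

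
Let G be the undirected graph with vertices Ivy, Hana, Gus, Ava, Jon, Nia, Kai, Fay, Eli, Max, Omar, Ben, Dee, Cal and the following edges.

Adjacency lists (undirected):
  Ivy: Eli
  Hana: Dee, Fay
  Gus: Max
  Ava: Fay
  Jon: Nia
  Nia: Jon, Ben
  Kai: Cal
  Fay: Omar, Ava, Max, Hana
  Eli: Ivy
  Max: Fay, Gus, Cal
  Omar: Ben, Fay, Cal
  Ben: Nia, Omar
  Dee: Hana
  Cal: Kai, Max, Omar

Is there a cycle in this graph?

Yes

DFS, tracking each vertex's parent; an edge to a visited non-parent vertex closes a cycle.
Start from Ben:
visit Ben (parent –)
  visit Nia (parent Ben)
    visit Jon (parent Nia)
      Jon–Nia: parent, skip
    Nia–Ben: parent, skip
  visit Omar (parent Ben)
    Omar–Ben: parent, skip
    visit Fay (parent Omar)
      Fay–Omar: parent, skip
      visit Ava (parent Fay)
        Ava–Fay: parent, skip
      visit Max (parent Fay)
        Max–Fay: parent, skip
        visit Gus (parent Max)
          Gus–Max: parent, skip
        visit Cal (parent Max)
          visit Kai (parent Cal)
            Kai–Cal: parent, skip
          Cal–Max: parent, skip
          Cal–Omar: Omar visited and ≠ parent → cycle
Cycle: Omar – Fay – Max – Cal – Omar.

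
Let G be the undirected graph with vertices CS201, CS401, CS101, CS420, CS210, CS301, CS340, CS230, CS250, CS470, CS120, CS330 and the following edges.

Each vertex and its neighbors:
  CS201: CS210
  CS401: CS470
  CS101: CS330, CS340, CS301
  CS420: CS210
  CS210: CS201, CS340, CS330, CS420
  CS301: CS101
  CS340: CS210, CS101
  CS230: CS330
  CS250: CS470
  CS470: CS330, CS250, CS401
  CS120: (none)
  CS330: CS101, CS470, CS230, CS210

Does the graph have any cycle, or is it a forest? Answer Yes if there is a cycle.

DFS, tracking each vertex's parent; an edge to a visited non-parent vertex closes a cycle.
Start from CS420:
visit CS420 (parent –)
  visit CS210 (parent CS420)
    visit CS201 (parent CS210)
      CS201–CS210: parent, skip
    visit CS340 (parent CS210)
      CS340–CS210: parent, skip
      visit CS101 (parent CS340)
        visit CS330 (parent CS101)
          CS330–CS101: parent, skip
          visit CS470 (parent CS330)
            CS470–CS330: parent, skip
            visit CS250 (parent CS470)
              CS250–CS470: parent, skip
            visit CS401 (parent CS470)
              CS401–CS470: parent, skip
          visit CS230 (parent CS330)
            CS230–CS330: parent, skip
          CS330–CS210: CS210 visited and ≠ parent → cycle
Cycle: CS210 – CS340 – CS101 – CS330 – CS210.

Yes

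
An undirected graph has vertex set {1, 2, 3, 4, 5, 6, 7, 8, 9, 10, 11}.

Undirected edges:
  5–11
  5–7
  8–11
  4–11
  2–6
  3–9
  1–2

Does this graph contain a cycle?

No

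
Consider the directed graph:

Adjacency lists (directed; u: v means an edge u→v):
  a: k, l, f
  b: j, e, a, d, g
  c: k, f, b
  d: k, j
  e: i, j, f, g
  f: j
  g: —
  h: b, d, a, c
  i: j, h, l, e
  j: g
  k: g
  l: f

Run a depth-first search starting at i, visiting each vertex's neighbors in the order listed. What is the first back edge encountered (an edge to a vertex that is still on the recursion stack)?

e→i

DFS from i (visiting each vertex's neighbors in the order listed); mark gray on enter, black on exit:
i gray
  j gray
    g gray
    g black
  j black
  h gray
    b gray
      b→j: j black — skip
      e gray
        e→i: i is gray → back edge
First back edge: e → i.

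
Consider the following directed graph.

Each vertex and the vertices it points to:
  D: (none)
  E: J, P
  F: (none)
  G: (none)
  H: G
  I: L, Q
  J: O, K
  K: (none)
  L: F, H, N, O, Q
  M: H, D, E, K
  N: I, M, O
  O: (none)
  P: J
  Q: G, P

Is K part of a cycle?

K lies on a cycle iff there is a path from K back to itself.
Exploring from K, it never reaches itself; equivalently, its strongly connected component is a singleton.

No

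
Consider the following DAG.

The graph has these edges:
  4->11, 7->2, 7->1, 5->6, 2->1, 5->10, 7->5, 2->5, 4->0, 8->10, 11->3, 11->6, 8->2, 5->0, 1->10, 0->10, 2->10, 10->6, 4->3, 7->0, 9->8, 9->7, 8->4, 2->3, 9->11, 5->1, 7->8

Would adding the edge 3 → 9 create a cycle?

Yes

Adding 3→9 creates a cycle iff 9 can already reach 3.
Path from 9: 9 → 11 → 3.
So 9 → … → 3 → 9 is a cycle.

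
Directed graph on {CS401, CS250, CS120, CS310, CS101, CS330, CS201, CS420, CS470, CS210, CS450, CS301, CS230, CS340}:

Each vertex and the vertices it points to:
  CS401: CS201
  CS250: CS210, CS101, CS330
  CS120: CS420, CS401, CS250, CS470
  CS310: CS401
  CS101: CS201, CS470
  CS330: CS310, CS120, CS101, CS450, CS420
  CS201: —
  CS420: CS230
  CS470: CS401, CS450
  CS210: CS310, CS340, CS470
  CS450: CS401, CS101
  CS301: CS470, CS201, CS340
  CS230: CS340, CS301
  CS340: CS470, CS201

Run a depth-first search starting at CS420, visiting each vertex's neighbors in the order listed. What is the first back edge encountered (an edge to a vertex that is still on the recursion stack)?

CS101->CS470

DFS from CS420 (visiting each vertex's neighbors in the order listed); mark gray on enter, black on exit:
CS420 gray
  CS230 gray
    CS340 gray
      CS470 gray
        CS401 gray
          CS201 gray
          CS201 black
        CS401 black
        CS450 gray
          CS450→CS401: CS401 black — skip
          CS101 gray
            CS101→CS201: CS201 black — skip
            CS101→CS470: CS470 is gray → back edge
First back edge: CS101 → CS470.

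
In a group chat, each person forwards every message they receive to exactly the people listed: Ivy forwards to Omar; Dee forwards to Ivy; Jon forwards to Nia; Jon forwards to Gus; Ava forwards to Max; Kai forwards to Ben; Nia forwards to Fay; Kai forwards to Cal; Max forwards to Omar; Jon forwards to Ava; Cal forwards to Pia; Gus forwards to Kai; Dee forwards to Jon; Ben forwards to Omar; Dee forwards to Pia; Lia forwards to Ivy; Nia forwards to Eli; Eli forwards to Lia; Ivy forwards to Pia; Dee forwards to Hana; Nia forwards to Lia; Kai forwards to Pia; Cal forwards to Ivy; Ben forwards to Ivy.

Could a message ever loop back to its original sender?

No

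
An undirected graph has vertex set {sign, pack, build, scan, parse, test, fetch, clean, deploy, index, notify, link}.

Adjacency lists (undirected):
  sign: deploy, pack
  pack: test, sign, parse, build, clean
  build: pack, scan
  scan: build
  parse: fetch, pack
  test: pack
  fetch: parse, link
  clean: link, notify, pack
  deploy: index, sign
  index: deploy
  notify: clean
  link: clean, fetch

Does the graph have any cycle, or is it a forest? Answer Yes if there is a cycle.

Yes

DFS, tracking each vertex's parent; an edge to a visited non-parent vertex closes a cycle.
Start from parse:
visit parse (parent –)
  visit fetch (parent parse)
    fetch–parse: parent, skip
    visit link (parent fetch)
      visit clean (parent link)
        clean–link: parent, skip
        visit notify (parent clean)
          notify–clean: parent, skip
        visit pack (parent clean)
          visit test (parent pack)
            test–pack: parent, skip
          visit sign (parent pack)
            visit deploy (parent sign)
              visit index (parent deploy)
                index–deploy: parent, skip
              deploy–sign: parent, skip
            sign–pack: parent, skip
          pack–parse: parse visited and ≠ parent → cycle
Cycle: parse – fetch – link – clean – pack – parse.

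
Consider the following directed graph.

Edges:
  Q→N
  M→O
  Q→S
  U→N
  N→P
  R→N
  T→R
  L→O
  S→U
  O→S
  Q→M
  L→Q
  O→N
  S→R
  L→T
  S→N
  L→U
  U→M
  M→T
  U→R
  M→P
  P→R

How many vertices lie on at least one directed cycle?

A vertex is on a directed cycle iff it belongs to a strongly connected component of size ≥ 2 (or has a self-loop).
The vertices on cycles are {M, N, O, P, R, S, U} — 7 in total.

7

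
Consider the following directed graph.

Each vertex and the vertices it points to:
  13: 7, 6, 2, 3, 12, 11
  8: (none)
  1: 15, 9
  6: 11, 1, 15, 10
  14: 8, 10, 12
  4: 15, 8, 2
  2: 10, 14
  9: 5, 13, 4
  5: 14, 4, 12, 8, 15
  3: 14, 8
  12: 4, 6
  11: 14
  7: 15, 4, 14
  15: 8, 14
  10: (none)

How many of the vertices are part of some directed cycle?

13

A vertex is on a directed cycle iff it belongs to a strongly connected component of size ≥ 2 (or has a self-loop).
The vertices on cycles are {1, 2, 3, 4, 5, 6, 7, 9, 11, 12, 13, 14, 15} — 13 in total.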